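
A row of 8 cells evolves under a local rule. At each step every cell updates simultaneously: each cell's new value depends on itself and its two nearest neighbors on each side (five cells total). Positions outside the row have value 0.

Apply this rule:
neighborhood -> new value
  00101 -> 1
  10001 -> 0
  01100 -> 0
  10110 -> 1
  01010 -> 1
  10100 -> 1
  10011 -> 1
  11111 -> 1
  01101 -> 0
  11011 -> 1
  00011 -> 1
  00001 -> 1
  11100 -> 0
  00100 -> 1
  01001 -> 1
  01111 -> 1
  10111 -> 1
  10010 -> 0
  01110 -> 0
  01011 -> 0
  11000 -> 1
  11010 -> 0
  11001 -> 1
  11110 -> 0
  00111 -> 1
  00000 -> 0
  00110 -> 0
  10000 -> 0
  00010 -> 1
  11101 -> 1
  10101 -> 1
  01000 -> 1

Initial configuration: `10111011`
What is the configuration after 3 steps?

10101110
11101001
10101101

10101101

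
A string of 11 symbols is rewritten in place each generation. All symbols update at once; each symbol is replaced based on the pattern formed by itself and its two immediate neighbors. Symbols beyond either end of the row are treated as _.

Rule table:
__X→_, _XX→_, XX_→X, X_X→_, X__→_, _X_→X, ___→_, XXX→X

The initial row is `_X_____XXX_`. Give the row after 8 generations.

_X_______X_

_X______XX_
_X_______X_
_X_______X_  (fixed point — unchanged through generation 8)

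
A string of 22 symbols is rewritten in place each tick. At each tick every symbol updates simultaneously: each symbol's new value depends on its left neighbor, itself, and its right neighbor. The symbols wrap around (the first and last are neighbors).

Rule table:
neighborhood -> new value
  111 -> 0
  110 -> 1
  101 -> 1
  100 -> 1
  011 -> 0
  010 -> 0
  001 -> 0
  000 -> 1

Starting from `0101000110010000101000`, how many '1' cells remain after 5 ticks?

0010110011001110010111
1001011001100011001001
1100101100111001100100
0110010110001100110010
0011001011100110011001
count of 1: 11

11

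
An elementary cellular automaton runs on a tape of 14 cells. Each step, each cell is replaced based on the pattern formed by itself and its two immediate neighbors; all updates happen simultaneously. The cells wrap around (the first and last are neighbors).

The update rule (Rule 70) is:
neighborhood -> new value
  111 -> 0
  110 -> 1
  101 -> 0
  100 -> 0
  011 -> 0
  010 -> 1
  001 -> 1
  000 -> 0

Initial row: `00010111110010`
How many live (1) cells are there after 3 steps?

00110000010110
01010000110010
11010001010110
count of 1: 7

7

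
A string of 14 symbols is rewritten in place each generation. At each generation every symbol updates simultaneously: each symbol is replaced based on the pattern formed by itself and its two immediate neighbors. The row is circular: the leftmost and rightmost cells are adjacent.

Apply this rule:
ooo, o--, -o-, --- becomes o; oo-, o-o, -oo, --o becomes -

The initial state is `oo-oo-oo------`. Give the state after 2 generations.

ooooooo--ooo-o

--------ooooo-
ooooooo--ooo-o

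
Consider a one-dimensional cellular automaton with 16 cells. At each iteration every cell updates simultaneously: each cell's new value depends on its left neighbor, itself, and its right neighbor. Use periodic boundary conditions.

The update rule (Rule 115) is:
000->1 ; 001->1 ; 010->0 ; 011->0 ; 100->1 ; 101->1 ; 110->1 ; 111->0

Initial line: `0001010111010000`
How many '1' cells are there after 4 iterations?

7

1110101001101111
0011010110110000
1101101011011111
0110110101100000
count of 1: 7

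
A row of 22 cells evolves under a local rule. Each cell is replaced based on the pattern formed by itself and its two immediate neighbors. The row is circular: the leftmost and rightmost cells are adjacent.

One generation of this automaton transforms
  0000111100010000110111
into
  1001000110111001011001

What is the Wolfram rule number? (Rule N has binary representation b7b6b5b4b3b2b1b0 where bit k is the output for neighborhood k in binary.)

position 5: 111 → 0  (bit 7 = 0)
position 7: 110 → 1  (bit 6 = 1)
position 18: 101 → 1  (bit 5 = 1)
position 0: 100 → 1  (bit 4 = 1)
position 4: 011 → 0  (bit 3 = 0)
position 11: 010 → 1  (bit 2 = 1)
position 3: 001 → 1  (bit 1 = 1)
position 1: 000 → 0  (bit 0 = 0)
bits b7..b0 = 01110110 = 118

118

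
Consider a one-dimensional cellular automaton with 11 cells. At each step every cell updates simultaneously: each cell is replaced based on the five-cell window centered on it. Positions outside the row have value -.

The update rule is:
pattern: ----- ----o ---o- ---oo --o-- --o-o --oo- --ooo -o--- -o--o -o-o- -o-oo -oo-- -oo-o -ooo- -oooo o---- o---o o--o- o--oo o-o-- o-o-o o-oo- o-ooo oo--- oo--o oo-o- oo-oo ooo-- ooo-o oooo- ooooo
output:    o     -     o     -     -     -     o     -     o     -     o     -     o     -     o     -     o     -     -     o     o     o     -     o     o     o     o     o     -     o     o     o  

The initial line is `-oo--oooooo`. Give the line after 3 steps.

o-o----oooo

-oooo--ooo-
---o-oo-o-o
o-o----oooo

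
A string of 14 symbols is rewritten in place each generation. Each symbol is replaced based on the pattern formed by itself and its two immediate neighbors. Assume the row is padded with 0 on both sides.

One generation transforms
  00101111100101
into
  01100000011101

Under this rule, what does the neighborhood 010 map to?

At position 2 the neighborhood is 010; the next row has 1 there.

1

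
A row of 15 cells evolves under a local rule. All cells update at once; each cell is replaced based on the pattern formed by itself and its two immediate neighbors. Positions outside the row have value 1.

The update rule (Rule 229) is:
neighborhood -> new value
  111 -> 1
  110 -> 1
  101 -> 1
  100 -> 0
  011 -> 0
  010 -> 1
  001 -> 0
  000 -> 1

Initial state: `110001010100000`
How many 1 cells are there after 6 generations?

14

generation 1: 110101111101110
generation 2: 111110111110111
generation 3: 111111011111011
generation 4: 111111101111101
generation 5: 111111110111110
generation 6: 111111111011111
count of 1: 14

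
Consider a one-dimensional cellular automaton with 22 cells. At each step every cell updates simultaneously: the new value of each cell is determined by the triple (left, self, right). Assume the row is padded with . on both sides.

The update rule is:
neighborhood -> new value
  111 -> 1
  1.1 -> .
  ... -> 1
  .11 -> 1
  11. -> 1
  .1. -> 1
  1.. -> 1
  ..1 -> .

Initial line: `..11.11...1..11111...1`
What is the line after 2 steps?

step 1: 1.11.1111.11.1111111.1
step 2: 1.11.1111.11.1111111.1

1.11.1111.11.1111111.1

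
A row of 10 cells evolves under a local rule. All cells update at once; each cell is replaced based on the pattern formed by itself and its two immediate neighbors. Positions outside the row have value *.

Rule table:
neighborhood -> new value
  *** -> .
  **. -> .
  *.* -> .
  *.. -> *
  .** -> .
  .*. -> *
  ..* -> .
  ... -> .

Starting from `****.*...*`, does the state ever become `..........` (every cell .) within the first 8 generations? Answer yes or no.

no

.....**...
*......*..
.*.....**.
.**.......
...*......
*..**.....
.*...*....
.**..**...
generation 8 is .**..**..., still not uniform .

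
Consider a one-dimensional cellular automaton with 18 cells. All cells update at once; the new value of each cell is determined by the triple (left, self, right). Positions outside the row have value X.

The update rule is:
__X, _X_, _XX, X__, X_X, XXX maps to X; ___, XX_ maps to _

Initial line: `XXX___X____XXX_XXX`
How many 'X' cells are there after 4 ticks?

16

tick 1: XX_X_XXX__XXX_XXXX
tick 2: X_XXXXX_XXXX_XXXXX
tick 3: _XXXXX_XXXX_XXXXXX
tick 4: XXXXX_XXXX_XXXXXXX
count of X: 16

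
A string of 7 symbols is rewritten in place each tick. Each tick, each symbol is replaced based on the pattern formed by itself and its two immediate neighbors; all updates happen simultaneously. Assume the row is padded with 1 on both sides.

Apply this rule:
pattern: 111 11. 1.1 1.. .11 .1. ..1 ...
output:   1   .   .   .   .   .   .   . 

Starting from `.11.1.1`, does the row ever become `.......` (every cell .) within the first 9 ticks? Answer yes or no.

.......
all cells are . at tick 1

yes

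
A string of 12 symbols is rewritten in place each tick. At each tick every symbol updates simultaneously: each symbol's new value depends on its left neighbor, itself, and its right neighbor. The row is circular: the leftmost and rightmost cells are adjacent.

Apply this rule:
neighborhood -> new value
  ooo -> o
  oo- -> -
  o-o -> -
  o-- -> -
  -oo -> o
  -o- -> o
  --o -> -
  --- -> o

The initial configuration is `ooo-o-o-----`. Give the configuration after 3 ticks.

o-o-o-o-o---

oo--o-o-ooo-
o---o-o-oo--
o-o-o-o-o---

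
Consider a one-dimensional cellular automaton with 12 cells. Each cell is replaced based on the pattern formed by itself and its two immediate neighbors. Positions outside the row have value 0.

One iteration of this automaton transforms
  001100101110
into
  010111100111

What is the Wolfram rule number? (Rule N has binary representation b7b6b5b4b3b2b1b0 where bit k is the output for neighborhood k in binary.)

position 9: 111 → 1  (bit 7 = 1)
position 3: 110 → 1  (bit 6 = 1)
position 7: 101 → 0  (bit 5 = 0)
position 4: 100 → 1  (bit 4 = 1)
position 2: 011 → 0  (bit 3 = 0)
position 6: 010 → 1  (bit 2 = 1)
position 1: 001 → 1  (bit 1 = 1)
position 0: 000 → 0  (bit 0 = 0)
bits b7..b0 = 11010110 = 214

214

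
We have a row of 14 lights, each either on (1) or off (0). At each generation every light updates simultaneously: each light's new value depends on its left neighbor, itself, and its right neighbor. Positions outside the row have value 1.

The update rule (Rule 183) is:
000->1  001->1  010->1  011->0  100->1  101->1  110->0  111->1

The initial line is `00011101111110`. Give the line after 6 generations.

01110101001110

generation 1: 11101010111101
generation 2: 11011111011010
generation 3: 10101110100111
generation 4: 01110101111011
generation 5: 10101110110101
generation 6: 01110101001110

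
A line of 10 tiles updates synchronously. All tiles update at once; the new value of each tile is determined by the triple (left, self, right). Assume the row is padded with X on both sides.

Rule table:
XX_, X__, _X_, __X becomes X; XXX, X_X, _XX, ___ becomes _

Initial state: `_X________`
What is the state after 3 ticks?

XX_XX__XX_

_XX______X
__XX____X_
XX_XX__XX_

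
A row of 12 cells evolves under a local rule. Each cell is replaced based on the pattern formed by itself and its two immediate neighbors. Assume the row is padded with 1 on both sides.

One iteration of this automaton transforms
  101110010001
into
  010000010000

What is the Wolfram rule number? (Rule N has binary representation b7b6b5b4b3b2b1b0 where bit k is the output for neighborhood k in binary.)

position 3: 111 → 0  (bit 7 = 0)
position 0: 110 → 0  (bit 6 = 0)
position 1: 101 → 1  (bit 5 = 1)
position 5: 100 → 0  (bit 4 = 0)
position 2: 011 → 0  (bit 3 = 0)
position 7: 010 → 1  (bit 2 = 1)
position 6: 001 → 0  (bit 1 = 0)
position 9: 000 → 0  (bit 0 = 0)
bits b7..b0 = 00100100 = 36

36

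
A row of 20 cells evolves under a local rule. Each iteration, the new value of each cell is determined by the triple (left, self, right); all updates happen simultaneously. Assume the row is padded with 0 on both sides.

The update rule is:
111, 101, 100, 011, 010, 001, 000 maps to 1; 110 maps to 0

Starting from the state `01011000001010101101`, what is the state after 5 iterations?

11110111111111111011
11101111111111110110
11011111111111101101
10111111111111011011
11111111111110110110

11111111111110110110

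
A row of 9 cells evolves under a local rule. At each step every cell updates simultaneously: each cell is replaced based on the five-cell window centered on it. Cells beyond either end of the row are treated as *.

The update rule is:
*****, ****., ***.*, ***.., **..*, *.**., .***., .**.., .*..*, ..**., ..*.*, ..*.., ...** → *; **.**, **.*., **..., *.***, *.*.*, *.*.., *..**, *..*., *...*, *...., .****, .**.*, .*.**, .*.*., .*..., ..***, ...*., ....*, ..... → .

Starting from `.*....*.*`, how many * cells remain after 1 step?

1

......*..
count of *: 1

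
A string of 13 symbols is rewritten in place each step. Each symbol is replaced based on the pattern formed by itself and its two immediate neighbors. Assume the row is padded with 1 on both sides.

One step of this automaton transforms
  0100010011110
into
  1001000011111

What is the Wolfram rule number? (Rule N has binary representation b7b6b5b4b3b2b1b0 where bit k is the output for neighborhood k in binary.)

233

position 9: 111 → 1  (bit 7 = 1)
position 11: 110 → 1  (bit 6 = 1)
position 0: 101 → 1  (bit 5 = 1)
position 2: 100 → 0  (bit 4 = 0)
position 8: 011 → 1  (bit 3 = 1)
position 1: 010 → 0  (bit 2 = 0)
position 4: 001 → 0  (bit 1 = 0)
position 3: 000 → 1  (bit 0 = 1)
bits b7..b0 = 11101001 = 233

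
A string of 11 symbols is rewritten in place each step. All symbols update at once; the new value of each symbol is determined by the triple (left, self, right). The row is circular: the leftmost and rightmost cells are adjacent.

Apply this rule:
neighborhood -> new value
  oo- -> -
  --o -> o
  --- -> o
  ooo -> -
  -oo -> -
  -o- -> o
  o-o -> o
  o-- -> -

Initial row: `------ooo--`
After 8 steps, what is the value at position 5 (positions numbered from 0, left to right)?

step 1: oooooo----o
step 2: -------ooo-
step 3: ooooooo----
step 4: --------ooo
step 5: -ooooooo---
step 6: o--------oo
step 7: --ooooooo--
step 8: oo--------o
position 5 holds -

-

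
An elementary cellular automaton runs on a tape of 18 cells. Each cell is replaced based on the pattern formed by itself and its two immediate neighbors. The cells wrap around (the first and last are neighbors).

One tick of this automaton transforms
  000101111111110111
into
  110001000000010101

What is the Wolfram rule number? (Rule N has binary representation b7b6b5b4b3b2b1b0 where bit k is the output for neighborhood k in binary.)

position 6: 111 → 0  (bit 7 = 0)
position 13: 110 → 1  (bit 6 = 1)
position 4: 101 → 0  (bit 5 = 0)
position 0: 100 → 1  (bit 4 = 1)
position 5: 011 → 1  (bit 3 = 1)
position 3: 010 → 0  (bit 2 = 0)
position 2: 001 → 0  (bit 1 = 0)
position 1: 000 → 1  (bit 0 = 1)
bits b7..b0 = 01011001 = 89

89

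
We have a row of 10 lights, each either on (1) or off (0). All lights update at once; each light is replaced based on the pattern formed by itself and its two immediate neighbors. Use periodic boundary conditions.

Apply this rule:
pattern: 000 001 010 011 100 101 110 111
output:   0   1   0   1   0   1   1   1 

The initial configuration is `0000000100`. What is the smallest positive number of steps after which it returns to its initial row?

step 1: 0000001000
step 2: 0000010000
step 3: 0000100000
step 4: 0001000000
step 5: 0010000000
step 6: 0100000000
step 7: 1000000000
step 8: 0000000001
step 9: 0000000010
step 10: 0000000100

10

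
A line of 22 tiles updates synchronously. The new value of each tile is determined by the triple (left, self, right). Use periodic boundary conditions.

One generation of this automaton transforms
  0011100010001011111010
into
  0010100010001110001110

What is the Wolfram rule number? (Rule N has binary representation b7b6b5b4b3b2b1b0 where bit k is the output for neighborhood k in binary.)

position 3: 111 → 0  (bit 7 = 0)
position 4: 110 → 1  (bit 6 = 1)
position 13: 101 → 1  (bit 5 = 1)
position 5: 100 → 0  (bit 4 = 0)
position 2: 011 → 1  (bit 3 = 1)
position 8: 010 → 1  (bit 2 = 1)
position 1: 001 → 0  (bit 1 = 0)
position 0: 000 → 0  (bit 0 = 0)
bits b7..b0 = 01101100 = 108

108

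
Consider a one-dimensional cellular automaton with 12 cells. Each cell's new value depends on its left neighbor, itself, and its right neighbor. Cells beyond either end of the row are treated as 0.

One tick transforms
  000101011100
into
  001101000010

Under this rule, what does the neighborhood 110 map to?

At position 9 the neighborhood is 110; the next row has 0 there.

0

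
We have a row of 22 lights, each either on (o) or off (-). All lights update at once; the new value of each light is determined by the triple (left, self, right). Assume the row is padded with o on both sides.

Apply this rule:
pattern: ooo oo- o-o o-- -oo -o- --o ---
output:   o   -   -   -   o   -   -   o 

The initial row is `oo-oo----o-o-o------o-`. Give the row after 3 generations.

-oooo----oooo--oo-----

o--o--oo-------oooo---
------o--ooooo-ooo--o-
-oooo----oooo--oo-----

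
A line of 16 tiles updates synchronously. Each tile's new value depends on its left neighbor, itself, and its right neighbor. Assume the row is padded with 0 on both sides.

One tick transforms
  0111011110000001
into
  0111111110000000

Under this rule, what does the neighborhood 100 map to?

0

At position 9 the neighborhood is 100; the next row has 0 there.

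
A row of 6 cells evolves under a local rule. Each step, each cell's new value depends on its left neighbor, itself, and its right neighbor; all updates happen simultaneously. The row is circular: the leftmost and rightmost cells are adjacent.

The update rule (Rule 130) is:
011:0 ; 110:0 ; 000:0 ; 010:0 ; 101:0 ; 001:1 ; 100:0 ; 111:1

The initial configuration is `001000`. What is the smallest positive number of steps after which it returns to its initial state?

6

010000
100000
000001
000010
000100
001000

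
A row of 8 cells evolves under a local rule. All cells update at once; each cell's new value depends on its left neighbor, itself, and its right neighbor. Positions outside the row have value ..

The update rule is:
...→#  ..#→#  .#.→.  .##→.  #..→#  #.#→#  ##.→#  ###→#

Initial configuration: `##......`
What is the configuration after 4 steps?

step 1: .#######
step 2: #.######
step 3: .#.#####
step 4: #.#.####

#.#.####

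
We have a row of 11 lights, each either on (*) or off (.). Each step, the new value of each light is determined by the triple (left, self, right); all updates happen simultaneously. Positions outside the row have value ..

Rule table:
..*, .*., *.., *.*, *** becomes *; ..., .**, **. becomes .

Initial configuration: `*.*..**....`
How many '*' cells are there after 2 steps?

7

*****..*...
.***.****..
count of *: 7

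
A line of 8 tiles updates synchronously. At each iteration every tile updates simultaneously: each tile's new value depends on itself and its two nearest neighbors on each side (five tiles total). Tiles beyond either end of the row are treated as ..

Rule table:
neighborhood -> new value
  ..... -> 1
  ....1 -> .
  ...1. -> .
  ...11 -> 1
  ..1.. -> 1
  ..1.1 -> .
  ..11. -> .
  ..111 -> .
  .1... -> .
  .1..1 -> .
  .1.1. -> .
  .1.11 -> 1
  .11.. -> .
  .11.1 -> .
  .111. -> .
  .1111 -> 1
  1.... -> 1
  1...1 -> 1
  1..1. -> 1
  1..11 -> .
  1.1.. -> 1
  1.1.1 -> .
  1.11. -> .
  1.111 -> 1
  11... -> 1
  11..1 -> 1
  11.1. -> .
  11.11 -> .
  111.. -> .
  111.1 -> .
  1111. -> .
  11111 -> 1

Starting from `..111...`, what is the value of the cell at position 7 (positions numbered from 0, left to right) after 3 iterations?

.1...111
.1.11...
..1..111
position 7 holds 1

1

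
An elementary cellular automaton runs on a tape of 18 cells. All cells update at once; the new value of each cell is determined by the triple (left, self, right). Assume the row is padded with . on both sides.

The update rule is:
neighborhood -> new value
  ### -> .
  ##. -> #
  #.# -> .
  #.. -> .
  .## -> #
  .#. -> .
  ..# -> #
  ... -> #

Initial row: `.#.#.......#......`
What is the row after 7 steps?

step 1: #....######..#####
step 2: ..####....#.##...#
step 3: ###..#.###..##.##.
step 4: #.#.#..#.#.###.##.
step 5: ......#....#.#.##.
step 6: ######..###....##.
step 7: #....#.##.#.#####.

#....#.##.#.#####.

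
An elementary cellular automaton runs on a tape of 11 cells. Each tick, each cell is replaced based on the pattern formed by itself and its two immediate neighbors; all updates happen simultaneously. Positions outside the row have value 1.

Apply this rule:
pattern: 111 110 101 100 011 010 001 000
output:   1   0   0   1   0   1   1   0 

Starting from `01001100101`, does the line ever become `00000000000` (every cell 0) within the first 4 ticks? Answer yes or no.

01110011100
00101101011
11100001001
11010011110
tick 4 is 11010011110, still not uniform 0

no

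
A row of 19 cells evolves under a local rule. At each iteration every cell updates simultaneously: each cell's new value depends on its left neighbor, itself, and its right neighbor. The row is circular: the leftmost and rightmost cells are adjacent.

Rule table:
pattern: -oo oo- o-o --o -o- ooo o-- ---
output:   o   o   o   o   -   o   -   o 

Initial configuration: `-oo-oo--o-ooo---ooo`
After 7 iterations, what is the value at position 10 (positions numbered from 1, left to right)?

o

iteration 1: oooooo-o-oooo-ooooo
iteration 2: ooooooo-ooooooooooo
iteration 3: ooooooooooooooooooo
iteration 4: ooooooooooooooooooo  (fixed point — unchanged through iteration 7)
position 10 holds o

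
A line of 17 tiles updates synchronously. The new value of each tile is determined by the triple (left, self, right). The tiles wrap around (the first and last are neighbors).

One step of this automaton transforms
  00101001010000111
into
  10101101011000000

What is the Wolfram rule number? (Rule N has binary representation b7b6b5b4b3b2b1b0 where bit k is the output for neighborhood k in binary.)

position 15: 111 → 0  (bit 7 = 0)
position 16: 110 → 0  (bit 6 = 0)
position 3: 101 → 0  (bit 5 = 0)
position 0: 100 → 1  (bit 4 = 1)
position 14: 011 → 0  (bit 3 = 0)
position 2: 010 → 1  (bit 2 = 1)
position 1: 001 → 0  (bit 1 = 0)
position 11: 000 → 0  (bit 0 = 0)
bits b7..b0 = 00010100 = 20

20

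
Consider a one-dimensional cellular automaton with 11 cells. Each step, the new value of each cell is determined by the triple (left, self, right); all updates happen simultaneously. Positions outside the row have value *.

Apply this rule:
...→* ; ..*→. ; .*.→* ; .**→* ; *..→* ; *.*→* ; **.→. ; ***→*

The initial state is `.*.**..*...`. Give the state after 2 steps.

***.*****.*

****.*.***.
***.*****.*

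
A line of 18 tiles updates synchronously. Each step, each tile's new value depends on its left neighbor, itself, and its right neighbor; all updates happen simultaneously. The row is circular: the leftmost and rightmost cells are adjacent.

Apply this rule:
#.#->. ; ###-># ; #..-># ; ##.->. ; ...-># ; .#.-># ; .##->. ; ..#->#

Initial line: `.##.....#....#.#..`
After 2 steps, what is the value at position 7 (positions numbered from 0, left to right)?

#

step 1: #..###########.###
step 2: .##.#########...##
position 7 holds #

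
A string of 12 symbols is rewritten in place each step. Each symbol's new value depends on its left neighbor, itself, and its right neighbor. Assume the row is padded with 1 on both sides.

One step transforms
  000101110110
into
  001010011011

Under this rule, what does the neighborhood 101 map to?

At position 4 the neighborhood is 101; the next row has 1 there.

1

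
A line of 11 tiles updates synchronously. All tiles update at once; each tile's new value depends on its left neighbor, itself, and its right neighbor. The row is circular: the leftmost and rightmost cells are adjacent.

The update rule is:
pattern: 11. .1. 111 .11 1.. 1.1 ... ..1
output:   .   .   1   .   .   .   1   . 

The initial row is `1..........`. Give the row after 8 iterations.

..11111111.
1..111111..
....1111...
111..11..11
11........1
1..111111..  (repeats iteration 2; period 4)
iteration 8: 111..11..11

111..11..11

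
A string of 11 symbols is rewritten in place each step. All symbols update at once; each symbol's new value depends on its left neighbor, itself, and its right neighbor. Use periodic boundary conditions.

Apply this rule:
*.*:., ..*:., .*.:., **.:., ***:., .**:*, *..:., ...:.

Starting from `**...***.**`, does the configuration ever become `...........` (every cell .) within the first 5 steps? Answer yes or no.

yes

.....*...*.
...........
all cells are . at step 2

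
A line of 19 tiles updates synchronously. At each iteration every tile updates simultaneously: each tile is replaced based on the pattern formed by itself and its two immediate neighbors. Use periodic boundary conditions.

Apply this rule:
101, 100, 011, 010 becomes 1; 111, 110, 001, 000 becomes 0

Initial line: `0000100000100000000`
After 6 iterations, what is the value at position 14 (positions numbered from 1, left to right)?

0000110000110000000
0000101000101000000
0000111100111100000
0000100010100010000
0000110011110011000
0000101010001010100
position 14 holds 0

0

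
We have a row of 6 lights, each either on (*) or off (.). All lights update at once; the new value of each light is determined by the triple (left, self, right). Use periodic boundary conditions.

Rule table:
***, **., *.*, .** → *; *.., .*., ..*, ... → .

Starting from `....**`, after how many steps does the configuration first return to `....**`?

....**

1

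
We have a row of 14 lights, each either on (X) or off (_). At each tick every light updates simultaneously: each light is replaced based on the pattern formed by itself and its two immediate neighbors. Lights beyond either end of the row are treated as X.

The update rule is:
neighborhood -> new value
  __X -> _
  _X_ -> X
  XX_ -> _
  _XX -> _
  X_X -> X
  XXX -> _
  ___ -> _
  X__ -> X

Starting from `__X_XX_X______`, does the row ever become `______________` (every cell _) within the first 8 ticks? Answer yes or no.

no

tick 1: X_XX__XXX_____
tick 2: _X__X____X____
tick 3: XXX_XX___XX___
tick 4: ___X__X____X__
tick 5: X__XX_XX___XX_
tick 6: _X___X__X____X
tick 7: XXX__XX_XX____
tick 8: ___X___X__X___
tick 8 is ___X___X__X___, still not uniform _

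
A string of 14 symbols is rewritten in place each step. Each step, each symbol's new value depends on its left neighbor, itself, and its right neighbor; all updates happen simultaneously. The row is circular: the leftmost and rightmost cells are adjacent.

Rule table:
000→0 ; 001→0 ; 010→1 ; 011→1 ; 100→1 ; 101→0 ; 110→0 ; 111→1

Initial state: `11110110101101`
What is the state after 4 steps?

11100100101001
11010110101101
10010100101001
01010110101101

01010110101101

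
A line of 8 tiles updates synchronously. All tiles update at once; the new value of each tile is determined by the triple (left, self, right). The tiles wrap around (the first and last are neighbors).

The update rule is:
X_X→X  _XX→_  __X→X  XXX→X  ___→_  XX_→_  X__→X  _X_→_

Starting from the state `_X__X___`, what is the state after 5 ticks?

X_XX_X__

X_XX_X__
_X__X_XX
X_XX_X__  (repeats tick 1; period 2)
tick 5: X_XX_X__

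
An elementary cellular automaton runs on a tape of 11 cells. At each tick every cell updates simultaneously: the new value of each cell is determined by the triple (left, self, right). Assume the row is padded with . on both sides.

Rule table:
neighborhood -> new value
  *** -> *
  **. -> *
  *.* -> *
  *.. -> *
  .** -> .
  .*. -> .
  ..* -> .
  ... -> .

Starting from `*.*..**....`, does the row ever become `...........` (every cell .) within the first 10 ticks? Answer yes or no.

no

tick 1: .*.*..**...
tick 2: ..*.*..**..
tick 3: ...*.*..**.
tick 4: ....*.*..**
tick 5: .....*.*..*
tick 6: ......*.*..
tick 7: .......*.*.
tick 8: ........*.*
tick 9: .........*.
tick 10: ..........*
tick 10 is ..........*, still not uniform .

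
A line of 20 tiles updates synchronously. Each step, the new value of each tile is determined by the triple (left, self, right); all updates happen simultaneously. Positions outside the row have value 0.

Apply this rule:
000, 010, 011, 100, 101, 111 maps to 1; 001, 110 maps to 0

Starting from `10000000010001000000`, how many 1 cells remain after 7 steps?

16

11111111011101111111
11111110111011111110
11111101110111111101
11111011101111111011
11110111011111110110
11101110111111101101
11011101111111011011
count of 1: 16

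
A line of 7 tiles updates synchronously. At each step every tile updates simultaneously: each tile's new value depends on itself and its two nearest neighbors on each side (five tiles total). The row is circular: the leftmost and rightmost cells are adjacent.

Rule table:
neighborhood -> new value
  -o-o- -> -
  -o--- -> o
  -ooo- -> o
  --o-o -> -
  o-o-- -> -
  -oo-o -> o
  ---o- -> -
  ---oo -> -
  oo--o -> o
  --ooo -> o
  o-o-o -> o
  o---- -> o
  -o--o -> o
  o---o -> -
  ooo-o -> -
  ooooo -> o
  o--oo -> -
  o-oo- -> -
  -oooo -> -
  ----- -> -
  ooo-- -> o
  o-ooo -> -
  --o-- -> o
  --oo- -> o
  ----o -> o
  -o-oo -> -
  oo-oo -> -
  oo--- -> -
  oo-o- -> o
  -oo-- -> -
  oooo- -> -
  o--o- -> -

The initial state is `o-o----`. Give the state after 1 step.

---ooo-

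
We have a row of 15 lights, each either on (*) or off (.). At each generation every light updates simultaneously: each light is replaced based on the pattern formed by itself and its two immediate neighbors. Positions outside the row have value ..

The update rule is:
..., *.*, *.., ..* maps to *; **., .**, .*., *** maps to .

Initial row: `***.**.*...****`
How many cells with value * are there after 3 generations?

5

...*..*.***....
***.**.*...****  (repeats generation 0; period 2)
generation 3: ...*..*.***....
count of *: 5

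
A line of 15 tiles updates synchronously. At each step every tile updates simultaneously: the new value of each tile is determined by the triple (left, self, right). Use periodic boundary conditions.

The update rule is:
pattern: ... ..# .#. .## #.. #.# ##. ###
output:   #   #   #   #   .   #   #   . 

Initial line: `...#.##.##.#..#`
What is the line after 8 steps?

#.######.......

.###########.##
##.........####
.#.#########...
####.......#.##
...#.#########.
######.......#.
#....#.########
#.######.......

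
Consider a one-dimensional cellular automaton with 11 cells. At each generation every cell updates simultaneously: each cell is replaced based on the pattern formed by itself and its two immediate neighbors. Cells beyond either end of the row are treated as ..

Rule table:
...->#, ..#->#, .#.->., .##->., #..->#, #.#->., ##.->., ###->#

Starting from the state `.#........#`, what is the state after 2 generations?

...######.#

#.########.
...######.#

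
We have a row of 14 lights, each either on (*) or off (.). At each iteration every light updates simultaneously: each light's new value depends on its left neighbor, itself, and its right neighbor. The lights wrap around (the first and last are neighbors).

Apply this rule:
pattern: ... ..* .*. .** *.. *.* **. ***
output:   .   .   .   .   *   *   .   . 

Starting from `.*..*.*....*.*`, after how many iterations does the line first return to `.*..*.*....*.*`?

*.*..*.*....*.
.*.*..*.*....*
*.*.*..*.*....
.*.*.*..*.*...
..*.*.*..*.*..
...*.*.*..*.*.
....*.*.*..*.*
*....*.*.*..*.
.*....*.*.*..*
*.*....*.*.*..
.*.*....*.*.*.
..*.*....*.*.*
*..*.*....*.*.
.*..*.*....*.*

14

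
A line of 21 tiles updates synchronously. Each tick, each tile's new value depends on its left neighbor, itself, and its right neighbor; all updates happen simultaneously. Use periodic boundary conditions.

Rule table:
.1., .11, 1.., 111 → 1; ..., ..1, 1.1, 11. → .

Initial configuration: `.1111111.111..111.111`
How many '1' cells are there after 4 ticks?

11

.111111..11.1.11..11.
.11111.1.1..1.1.1.1.1
.1111..1.11.1.1.1.1.1
.111.1.1.1..1.1.1.1.1
count of 1: 11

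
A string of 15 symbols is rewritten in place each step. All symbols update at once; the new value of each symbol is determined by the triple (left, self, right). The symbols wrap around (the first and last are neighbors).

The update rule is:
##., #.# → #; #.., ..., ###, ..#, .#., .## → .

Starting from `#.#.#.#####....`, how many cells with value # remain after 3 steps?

step 1: .#.#.#....#....
step 2: ..#.#..........
step 3: ...#...........
count of #: 1

1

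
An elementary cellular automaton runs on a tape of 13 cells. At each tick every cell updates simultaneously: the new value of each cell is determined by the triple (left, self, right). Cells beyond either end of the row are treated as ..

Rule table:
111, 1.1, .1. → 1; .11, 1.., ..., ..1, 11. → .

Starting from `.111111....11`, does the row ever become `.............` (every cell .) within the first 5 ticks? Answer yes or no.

tick 1: ..1111.......
tick 2: ...11........
tick 3: .............
all cells are . at tick 3

yes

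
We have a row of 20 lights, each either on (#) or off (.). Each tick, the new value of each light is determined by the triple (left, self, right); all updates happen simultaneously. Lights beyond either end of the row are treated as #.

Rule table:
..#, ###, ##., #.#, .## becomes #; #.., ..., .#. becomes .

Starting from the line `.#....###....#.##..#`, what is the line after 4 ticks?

#.########.#########

#....####...#.###.##
#...#####..#.#######
#..######.#.########
#.########.#########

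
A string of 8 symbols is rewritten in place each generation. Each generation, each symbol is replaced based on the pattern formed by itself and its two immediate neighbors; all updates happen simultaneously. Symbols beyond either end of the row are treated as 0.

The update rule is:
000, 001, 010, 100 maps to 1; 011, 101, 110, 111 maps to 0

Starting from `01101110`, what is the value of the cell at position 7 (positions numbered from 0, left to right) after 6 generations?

generation 1: 10000001
generation 2: 11111111
generation 3: 00000000
generation 4: 11111111  (repeats generation 2; period 2)
generation 6: 11111111
position 7 holds 1

1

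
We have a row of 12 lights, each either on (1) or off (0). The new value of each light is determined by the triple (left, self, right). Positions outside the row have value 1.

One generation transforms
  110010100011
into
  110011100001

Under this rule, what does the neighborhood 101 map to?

At position 5 the neighborhood is 101; the next row has 1 there.

1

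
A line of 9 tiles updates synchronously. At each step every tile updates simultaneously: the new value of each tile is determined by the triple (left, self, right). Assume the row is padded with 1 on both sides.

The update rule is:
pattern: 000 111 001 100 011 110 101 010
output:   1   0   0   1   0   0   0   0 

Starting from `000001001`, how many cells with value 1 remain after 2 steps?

step 1: 111100100
step 2: 000010010
count of 1: 2

2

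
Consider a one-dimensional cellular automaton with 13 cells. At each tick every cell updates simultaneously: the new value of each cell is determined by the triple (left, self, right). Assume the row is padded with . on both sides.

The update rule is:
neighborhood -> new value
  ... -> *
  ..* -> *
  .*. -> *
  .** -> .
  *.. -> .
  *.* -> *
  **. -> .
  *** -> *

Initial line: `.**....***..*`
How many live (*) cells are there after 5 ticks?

9

*...***.*..**
*.**.*.**.*..
**..***..**.*
...*.*..*..**
******.**.*..
count of *: 9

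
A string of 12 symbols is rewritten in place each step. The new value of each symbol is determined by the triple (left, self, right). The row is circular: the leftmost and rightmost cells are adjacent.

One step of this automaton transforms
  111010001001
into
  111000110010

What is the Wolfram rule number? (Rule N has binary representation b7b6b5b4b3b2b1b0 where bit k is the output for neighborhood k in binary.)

195

position 0: 111 → 1  (bit 7 = 1)
position 2: 110 → 1  (bit 6 = 1)
position 3: 101 → 0  (bit 5 = 0)
position 5: 100 → 0  (bit 4 = 0)
position 11: 011 → 0  (bit 3 = 0)
position 4: 010 → 0  (bit 2 = 0)
position 7: 001 → 1  (bit 1 = 1)
position 6: 000 → 1  (bit 0 = 1)
bits b7..b0 = 11000011 = 195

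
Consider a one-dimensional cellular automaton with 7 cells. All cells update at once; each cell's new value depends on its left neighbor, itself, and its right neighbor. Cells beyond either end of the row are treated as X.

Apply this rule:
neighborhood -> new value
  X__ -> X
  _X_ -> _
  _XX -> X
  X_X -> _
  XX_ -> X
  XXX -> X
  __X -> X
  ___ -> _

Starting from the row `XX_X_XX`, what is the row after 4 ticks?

XX___XX
XXX_XXX
XXX_XXX  (fixed point — unchanged through tick 4)

XXX_XXX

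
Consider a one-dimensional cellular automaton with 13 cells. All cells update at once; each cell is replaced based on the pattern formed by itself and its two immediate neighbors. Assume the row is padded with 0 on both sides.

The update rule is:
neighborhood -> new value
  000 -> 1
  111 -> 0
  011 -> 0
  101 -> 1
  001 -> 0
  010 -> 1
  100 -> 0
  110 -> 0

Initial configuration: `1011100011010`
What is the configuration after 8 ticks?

1011101011101

1100001000110
0001101010000
1100011110111
0001000001000
1101011101011
0011100011100
1000001000001
1011101011101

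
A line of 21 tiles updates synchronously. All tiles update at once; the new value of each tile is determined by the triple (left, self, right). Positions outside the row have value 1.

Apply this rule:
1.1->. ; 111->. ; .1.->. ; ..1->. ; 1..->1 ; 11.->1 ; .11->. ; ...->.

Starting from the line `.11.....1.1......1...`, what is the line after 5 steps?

..11.......1......1..
1..11.......1......1.
11..11.......1.......
.11..11.......1......
..11..11.......1.....

..11..11.......1.....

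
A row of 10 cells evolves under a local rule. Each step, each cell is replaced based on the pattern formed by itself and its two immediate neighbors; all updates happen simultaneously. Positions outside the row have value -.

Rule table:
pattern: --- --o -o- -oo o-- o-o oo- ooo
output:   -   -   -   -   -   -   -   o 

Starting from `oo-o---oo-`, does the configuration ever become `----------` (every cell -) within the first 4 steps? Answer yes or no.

step 1: ----------
all cells are - at step 1

yes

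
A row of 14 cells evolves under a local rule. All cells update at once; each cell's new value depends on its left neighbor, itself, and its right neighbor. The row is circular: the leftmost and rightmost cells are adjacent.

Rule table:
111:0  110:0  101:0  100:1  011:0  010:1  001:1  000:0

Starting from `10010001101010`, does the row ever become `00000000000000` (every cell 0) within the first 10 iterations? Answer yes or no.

no

11111010001010
00000011011010
00000100000011
10001110000100
11010001001111
00011011110000
00100000001000
01110000011100
10001000100010
11011101110110
iteration 10 is 11011101110110, still not uniform 0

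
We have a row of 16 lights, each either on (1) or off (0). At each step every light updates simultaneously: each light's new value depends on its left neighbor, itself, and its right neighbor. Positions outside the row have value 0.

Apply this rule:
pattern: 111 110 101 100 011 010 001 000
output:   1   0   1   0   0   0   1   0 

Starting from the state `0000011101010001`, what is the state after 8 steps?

0101000100000000

step 1: 0000101010100010
step 2: 0001010101000100
step 3: 0010101010001000
step 4: 0101010100010000
step 5: 1010101000100000
step 6: 0101010001000000
step 7: 1010100010000000
step 8: 0101000100000000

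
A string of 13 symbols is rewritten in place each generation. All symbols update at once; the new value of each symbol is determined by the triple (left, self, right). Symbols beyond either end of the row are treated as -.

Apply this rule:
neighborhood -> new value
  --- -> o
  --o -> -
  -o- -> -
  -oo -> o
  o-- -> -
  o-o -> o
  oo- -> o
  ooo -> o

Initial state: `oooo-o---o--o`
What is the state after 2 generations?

ooooo----oooo

ooooo--o-----
ooooo----oooo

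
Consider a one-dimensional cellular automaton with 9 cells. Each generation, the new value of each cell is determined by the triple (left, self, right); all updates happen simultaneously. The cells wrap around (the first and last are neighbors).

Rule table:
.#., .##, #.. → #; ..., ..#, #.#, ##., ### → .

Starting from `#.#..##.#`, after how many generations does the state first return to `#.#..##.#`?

..##.#..#
#.#..##.#

2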